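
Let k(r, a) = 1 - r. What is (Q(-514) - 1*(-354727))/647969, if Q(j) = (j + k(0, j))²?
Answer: 617896/647969 ≈ 0.95359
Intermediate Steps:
Q(j) = (1 + j)² (Q(j) = (j + (1 - 1*0))² = (j + (1 + 0))² = (j + 1)² = (1 + j)²)
(Q(-514) - 1*(-354727))/647969 = ((1 - 514)² - 1*(-354727))/647969 = ((-513)² + 354727)*(1/647969) = (263169 + 354727)*(1/647969) = 617896*(1/647969) = 617896/647969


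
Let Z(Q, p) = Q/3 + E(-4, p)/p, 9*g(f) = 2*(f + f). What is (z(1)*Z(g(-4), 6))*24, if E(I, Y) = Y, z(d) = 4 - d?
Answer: 88/3 ≈ 29.333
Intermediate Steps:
g(f) = 4*f/9 (g(f) = (2*(f + f))/9 = (2*(2*f))/9 = (4*f)/9 = 4*f/9)
Z(Q, p) = 1 + Q/3 (Z(Q, p) = Q/3 + p/p = Q*(1/3) + 1 = Q/3 + 1 = 1 + Q/3)
(z(1)*Z(g(-4), 6))*24 = ((4 - 1*1)*(1 + ((4/9)*(-4))/3))*24 = ((4 - 1)*(1 + (1/3)*(-16/9)))*24 = (3*(1 - 16/27))*24 = (3*(11/27))*24 = (11/9)*24 = 88/3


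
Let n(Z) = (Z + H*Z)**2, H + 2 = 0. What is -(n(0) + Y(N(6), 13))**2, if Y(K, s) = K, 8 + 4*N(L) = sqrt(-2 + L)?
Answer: -9/4 ≈ -2.2500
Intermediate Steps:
H = -2 (H = -2 + 0 = -2)
N(L) = -2 + sqrt(-2 + L)/4
n(Z) = Z**2 (n(Z) = (Z - 2*Z)**2 = (-Z)**2 = Z**2)
-(n(0) + Y(N(6), 13))**2 = -(0**2 + (-2 + sqrt(-2 + 6)/4))**2 = -(0 + (-2 + sqrt(4)/4))**2 = -(0 + (-2 + (1/4)*2))**2 = -(0 + (-2 + 1/2))**2 = -(0 - 3/2)**2 = -(-3/2)**2 = -1*9/4 = -9/4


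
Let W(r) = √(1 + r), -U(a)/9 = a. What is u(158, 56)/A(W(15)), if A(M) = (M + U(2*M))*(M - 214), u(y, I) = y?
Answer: 79/7140 ≈ 0.011064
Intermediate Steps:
U(a) = -9*a
A(M) = -17*M*(-214 + M) (A(M) = (M - 18*M)*(M - 214) = (M - 18*M)*(-214 + M) = (-17*M)*(-214 + M) = -17*M*(-214 + M))
u(158, 56)/A(W(15)) = 158/((17*√(1 + 15)*(214 - √(1 + 15)))) = 158/((17*√16*(214 - √16))) = 158/((17*4*(214 - 1*4))) = 158/((17*4*(214 - 4))) = 158/((17*4*210)) = 158/14280 = 158*(1/14280) = 79/7140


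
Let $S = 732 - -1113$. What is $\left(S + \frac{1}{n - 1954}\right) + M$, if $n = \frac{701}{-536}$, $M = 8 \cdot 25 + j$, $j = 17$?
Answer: $\frac{2161068254}{1048045} \approx 2062.0$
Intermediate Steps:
$M = 217$ ($M = 8 \cdot 25 + 17 = 200 + 17 = 217$)
$n = - \frac{701}{536}$ ($n = 701 \left(- \frac{1}{536}\right) = - \frac{701}{536} \approx -1.3078$)
$S = 1845$ ($S = 732 + 1113 = 1845$)
$\left(S + \frac{1}{n - 1954}\right) + M = \left(1845 + \frac{1}{- \frac{701}{536} - 1954}\right) + 217 = \left(1845 + \frac{1}{- \frac{1048045}{536}}\right) + 217 = \left(1845 - \frac{536}{1048045}\right) + 217 = \frac{1933642489}{1048045} + 217 = \frac{2161068254}{1048045}$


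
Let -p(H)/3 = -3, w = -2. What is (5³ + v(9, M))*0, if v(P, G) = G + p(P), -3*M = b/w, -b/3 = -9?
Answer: 0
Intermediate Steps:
b = 27 (b = -3*(-9) = 27)
p(H) = 9 (p(H) = -3*(-3) = 9)
M = 9/2 (M = -9/(-2) = -9*(-1)/2 = -⅓*(-27/2) = 9/2 ≈ 4.5000)
v(P, G) = 9 + G (v(P, G) = G + 9 = 9 + G)
(5³ + v(9, M))*0 = (5³ + (9 + 9/2))*0 = (125 + 27/2)*0 = (277/2)*0 = 0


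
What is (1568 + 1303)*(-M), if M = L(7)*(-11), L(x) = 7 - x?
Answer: 0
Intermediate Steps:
M = 0 (M = (7 - 1*7)*(-11) = (7 - 7)*(-11) = 0*(-11) = 0)
(1568 + 1303)*(-M) = (1568 + 1303)*(-1*0) = 2871*0 = 0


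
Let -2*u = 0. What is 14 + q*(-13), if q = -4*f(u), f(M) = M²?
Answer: 14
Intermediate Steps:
u = 0 (u = -½*0 = 0)
q = 0 (q = -4*0² = -4*0 = 0)
14 + q*(-13) = 14 + 0*(-13) = 14 + 0 = 14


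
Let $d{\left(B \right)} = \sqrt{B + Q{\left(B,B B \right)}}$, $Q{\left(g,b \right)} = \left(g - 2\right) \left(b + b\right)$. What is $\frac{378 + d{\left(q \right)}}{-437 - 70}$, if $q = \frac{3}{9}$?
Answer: $- \frac{126}{169} - \frac{i \sqrt{3}}{4563} \approx -0.74556 - 0.00037959 i$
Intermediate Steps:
$Q{\left(g,b \right)} = 2 b \left(-2 + g\right)$ ($Q{\left(g,b \right)} = \left(-2 + g\right) 2 b = 2 b \left(-2 + g\right)$)
$q = \frac{1}{3}$ ($q = 3 \cdot \frac{1}{9} = \frac{1}{3} \approx 0.33333$)
$d{\left(B \right)} = \sqrt{B + 2 B^{2} \left(-2 + B\right)}$ ($d{\left(B \right)} = \sqrt{B + 2 B B \left(-2 + B\right)} = \sqrt{B + 2 B^{2} \left(-2 + B\right)}$)
$\frac{378 + d{\left(q \right)}}{-437 - 70} = \frac{378 + \sqrt{\frac{1 + 2 \cdot \frac{1}{3} \left(-2 + \frac{1}{3}\right)}{3}}}{-437 - 70} = \frac{378 + \sqrt{\frac{1 + 2 \cdot \frac{1}{3} \left(- \frac{5}{3}\right)}{3}}}{-507} = \left(378 + \sqrt{\frac{1 - \frac{10}{9}}{3}}\right) \left(- \frac{1}{507}\right) = \left(378 + \sqrt{\frac{1}{3} \left(- \frac{1}{9}\right)}\right) \left(- \frac{1}{507}\right) = \left(378 + \sqrt{- \frac{1}{27}}\right) \left(- \frac{1}{507}\right) = \left(378 + \frac{i \sqrt{3}}{9}\right) \left(- \frac{1}{507}\right) = - \frac{126}{169} - \frac{i \sqrt{3}}{4563}$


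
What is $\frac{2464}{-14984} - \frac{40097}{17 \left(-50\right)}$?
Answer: $\frac{74839881}{1592050} \approx 47.008$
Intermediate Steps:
$\frac{2464}{-14984} - \frac{40097}{17 \left(-50\right)} = 2464 \left(- \frac{1}{14984}\right) - \frac{40097}{-850} = - \frac{308}{1873} - - \frac{40097}{850} = - \frac{308}{1873} + \frac{40097}{850} = \frac{74839881}{1592050}$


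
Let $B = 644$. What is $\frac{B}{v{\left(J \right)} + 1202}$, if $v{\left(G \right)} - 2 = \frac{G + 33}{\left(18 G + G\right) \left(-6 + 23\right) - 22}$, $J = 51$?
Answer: $\frac{378373}{707396} \approx 0.53488$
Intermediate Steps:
$v{\left(G \right)} = 2 + \frac{33 + G}{-22 + 323 G}$ ($v{\left(G \right)} = 2 + \frac{G + 33}{\left(18 G + G\right) \left(-6 + 23\right) - 22} = 2 + \frac{33 + G}{19 G 17 - 22} = 2 + \frac{33 + G}{323 G - 22} = 2 + \frac{33 + G}{-22 + 323 G}$)
$\frac{B}{v{\left(J \right)} + 1202} = \frac{1}{\frac{-11 + 647 \cdot 51}{-22 + 323 \cdot 51} + 1202} \cdot 644 = \frac{1}{\frac{-11 + 32997}{-22 + 16473} + 1202} \cdot 644 = \frac{1}{\frac{1}{16451} \cdot 32986 + 1202} \cdot 644 = \frac{1}{\frac{32986}{16451} + 1202} \cdot 644 = \frac{1}{\frac{19807088}{16451}} \cdot 644 = \frac{16451}{19807088} \cdot 644 = \frac{378373}{707396}$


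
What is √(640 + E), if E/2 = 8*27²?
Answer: 4*√769 ≈ 110.92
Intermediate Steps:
E = 11664 (E = 2*(8*27²) = 2*(8*729) = 2*5832 = 11664)
√(640 + E) = √(640 + 11664) = √12304 = 4*√769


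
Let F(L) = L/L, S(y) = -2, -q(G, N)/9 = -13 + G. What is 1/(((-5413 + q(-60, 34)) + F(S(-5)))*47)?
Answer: -1/223485 ≈ -4.4746e-6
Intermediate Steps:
q(G, N) = 117 - 9*G (q(G, N) = -9*(-13 + G) = 117 - 9*G)
F(L) = 1
1/(((-5413 + q(-60, 34)) + F(S(-5)))*47) = 1/(((-5413 + (117 - 9*(-60))) + 1)*47) = 1/(((-5413 + (117 + 540)) + 1)*47) = 1/(((-5413 + 657) + 1)*47) = 1/((-4756 + 1)*47) = 1/(-4755*47) = 1/(-223485) = -1/223485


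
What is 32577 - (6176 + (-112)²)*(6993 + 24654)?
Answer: -592399263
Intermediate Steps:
32577 - (6176 + (-112)²)*(6993 + 24654) = 32577 - (6176 + 12544)*31647 = 32577 - 18720*31647 = 32577 - 1*592431840 = 32577 - 592431840 = -592399263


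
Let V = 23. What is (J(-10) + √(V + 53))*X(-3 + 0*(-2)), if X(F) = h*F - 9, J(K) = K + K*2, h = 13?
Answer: 1440 - 96*√19 ≈ 1021.5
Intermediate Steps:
J(K) = 3*K (J(K) = K + 2*K = 3*K)
X(F) = -9 + 13*F (X(F) = 13*F - 9 = -9 + 13*F)
(J(-10) + √(V + 53))*X(-3 + 0*(-2)) = (3*(-10) + √(23 + 53))*(-9 + 13*(-3 + 0*(-2))) = (-30 + √76)*(-9 + 13*(-3 + 0)) = (-30 + 2*√19)*(-9 + 13*(-3)) = (-30 + 2*√19)*(-9 - 39) = (-30 + 2*√19)*(-48) = 1440 - 96*√19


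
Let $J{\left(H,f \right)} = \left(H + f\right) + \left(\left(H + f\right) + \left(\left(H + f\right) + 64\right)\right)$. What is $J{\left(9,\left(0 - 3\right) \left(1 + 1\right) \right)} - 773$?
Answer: $-700$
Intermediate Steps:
$J{\left(H,f \right)} = 64 + 3 H + 3 f$ ($J{\left(H,f \right)} = \left(H + f\right) + \left(\left(H + f\right) + \left(64 + H + f\right)\right) = \left(H + f\right) + \left(64 + 2 H + 2 f\right) = 64 + 3 H + 3 f$)
$J{\left(9,\left(0 - 3\right) \left(1 + 1\right) \right)} - 773 = \left(64 + 3 \cdot 9 + 3 \left(0 - 3\right) \left(1 + 1\right)\right) - 773 = \left(64 + 27 + 3 \left(\left(-3\right) 2\right)\right) - 773 = \left(64 + 27 + 3 \left(-6\right)\right) - 773 = \left(64 + 27 - 18\right) - 773 = 73 - 773 = -700$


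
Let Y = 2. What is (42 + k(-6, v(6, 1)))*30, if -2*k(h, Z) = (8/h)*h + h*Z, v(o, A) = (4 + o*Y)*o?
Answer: 9780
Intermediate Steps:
v(o, A) = o*(4 + 2*o) (v(o, A) = (4 + o*2)*o = (4 + 2*o)*o = o*(4 + 2*o))
k(h, Z) = -4 - Z*h/2 (k(h, Z) = -((8/h)*h + h*Z)/2 = -(8 + Z*h)/2 = -4 - Z*h/2)
(42 + k(-6, v(6, 1)))*30 = (42 + (-4 - ½*2*6*(2 + 6)*(-6)))*30 = (42 + (-4 - ½*2*6*8*(-6)))*30 = (42 + (-4 - ½*96*(-6)))*30 = (42 + (-4 + 288))*30 = (42 + 284)*30 = 326*30 = 9780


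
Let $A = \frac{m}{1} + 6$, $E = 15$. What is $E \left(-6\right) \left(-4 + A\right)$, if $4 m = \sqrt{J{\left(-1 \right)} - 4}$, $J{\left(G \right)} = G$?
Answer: $-180 - \frac{45 i \sqrt{5}}{2} \approx -180.0 - 50.312 i$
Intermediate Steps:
$m = \frac{i \sqrt{5}}{4}$ ($m = \frac{\sqrt{-1 - 4}}{4} = \frac{\sqrt{-5}}{4} = \frac{i \sqrt{5}}{4} \approx 0.55902 i$)
$A = 6 + \frac{i \sqrt{5}}{4}$ ($A = \frac{\frac{1}{4} i \sqrt{5}}{1} + 6 = \frac{i \sqrt{5}}{4} \cdot 1 + 6 = \frac{i \sqrt{5}}{4} + 6 = 6 + \frac{i \sqrt{5}}{4} \approx 6.0 + 0.55902 i$)
$E \left(-6\right) \left(-4 + A\right) = 15 \left(-6\right) \left(-4 + \left(6 + \frac{i \sqrt{5}}{4}\right)\right) = - 90 \left(2 + \frac{i \sqrt{5}}{4}\right) = -180 - \frac{45 i \sqrt{5}}{2}$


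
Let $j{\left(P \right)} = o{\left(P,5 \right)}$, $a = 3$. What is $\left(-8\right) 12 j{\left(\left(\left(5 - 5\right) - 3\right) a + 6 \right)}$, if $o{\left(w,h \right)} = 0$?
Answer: $0$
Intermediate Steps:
$j{\left(P \right)} = 0$
$\left(-8\right) 12 j{\left(\left(\left(5 - 5\right) - 3\right) a + 6 \right)} = \left(-8\right) 12 \cdot 0 = \left(-96\right) 0 = 0$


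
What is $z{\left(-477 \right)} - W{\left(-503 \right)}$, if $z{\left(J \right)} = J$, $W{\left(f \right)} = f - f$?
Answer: $-477$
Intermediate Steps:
$W{\left(f \right)} = 0$
$z{\left(-477 \right)} - W{\left(-503 \right)} = -477 - 0 = -477 + 0 = -477$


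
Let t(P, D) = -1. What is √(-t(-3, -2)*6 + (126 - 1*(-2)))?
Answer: √134 ≈ 11.576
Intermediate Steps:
√(-t(-3, -2)*6 + (126 - 1*(-2))) = √(-1*(-1)*6 + (126 - 1*(-2))) = √(1*6 + (126 + 2)) = √(6 + 128) = √134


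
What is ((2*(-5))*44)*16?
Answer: -7040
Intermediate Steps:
((2*(-5))*44)*16 = -10*44*16 = -440*16 = -7040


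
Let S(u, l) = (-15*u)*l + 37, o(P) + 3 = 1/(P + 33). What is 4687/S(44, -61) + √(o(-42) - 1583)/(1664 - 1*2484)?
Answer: 4687/40297 - I*√571/492 ≈ 0.11631 - 0.048568*I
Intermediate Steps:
o(P) = -3 + 1/(33 + P) (o(P) = -3 + 1/(P + 33) = -3 + 1/(33 + P))
S(u, l) = 37 - 15*l*u (S(u, l) = -15*l*u + 37 = 37 - 15*l*u)
4687/S(44, -61) + √(o(-42) - 1583)/(1664 - 1*2484) = 4687/(37 - 15*(-61)*44) + √((-98 - 3*(-42))/(33 - 42) - 1583)/(1664 - 1*2484) = 4687/(37 + 40260) + √((-98 + 126)/(-9) - 1583)/(1664 - 2484) = 4687/40297 + √(-⅑*28 - 1583)/(-820) = 4687*(1/40297) + √(-28/9 - 1583)*(-1/820) = 4687/40297 + √(-14275/9)*(-1/820) = 4687/40297 + (5*I*√571/3)*(-1/820) = 4687/40297 - I*√571/492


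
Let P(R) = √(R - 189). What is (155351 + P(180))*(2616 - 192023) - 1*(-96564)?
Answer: -29424470293 - 568221*I ≈ -2.9424e+10 - 5.6822e+5*I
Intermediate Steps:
P(R) = √(-189 + R)
(155351 + P(180))*(2616 - 192023) - 1*(-96564) = (155351 + √(-189 + 180))*(2616 - 192023) - 1*(-96564) = (155351 + √(-9))*(-189407) + 96564 = (155351 + 3*I)*(-189407) + 96564 = (-29424566857 - 568221*I) + 96564 = -29424470293 - 568221*I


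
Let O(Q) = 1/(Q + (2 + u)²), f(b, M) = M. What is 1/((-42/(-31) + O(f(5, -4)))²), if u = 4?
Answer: 984064/1890625 ≈ 0.52050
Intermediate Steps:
O(Q) = 1/(36 + Q) (O(Q) = 1/(Q + (2 + 4)²) = 1/(Q + 6²) = 1/(Q + 36) = 1/(36 + Q))
1/((-42/(-31) + O(f(5, -4)))²) = 1/((-42/(-31) + 1/(36 - 4))²) = 1/((-42*(-1/31) + 1/32)²) = 1/((42/31 + 1/32)²) = 1/((1375/992)²) = 1/(1890625/984064) = 984064/1890625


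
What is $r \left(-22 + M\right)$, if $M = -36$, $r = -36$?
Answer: $2088$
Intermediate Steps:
$r \left(-22 + M\right) = - 36 \left(-22 - 36\right) = \left(-36\right) \left(-58\right) = 2088$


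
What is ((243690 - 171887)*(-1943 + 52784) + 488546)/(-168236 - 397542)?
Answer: -3651024869/565778 ≈ -6453.1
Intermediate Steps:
((243690 - 171887)*(-1943 + 52784) + 488546)/(-168236 - 397542) = (71803*50841 + 488546)/(-565778) = (3650536323 + 488546)*(-1/565778) = 3651024869*(-1/565778) = -3651024869/565778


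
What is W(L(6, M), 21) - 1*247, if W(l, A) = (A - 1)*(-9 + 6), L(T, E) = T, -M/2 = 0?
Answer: -307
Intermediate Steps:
M = 0 (M = -2*0 = 0)
W(l, A) = 3 - 3*A (W(l, A) = (-1 + A)*(-3) = 3 - 3*A)
W(L(6, M), 21) - 1*247 = (3 - 3*21) - 1*247 = (3 - 63) - 247 = -60 - 247 = -307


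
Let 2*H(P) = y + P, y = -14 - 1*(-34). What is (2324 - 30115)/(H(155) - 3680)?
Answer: 55582/7185 ≈ 7.7358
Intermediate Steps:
y = 20 (y = -14 + 34 = 20)
H(P) = 10 + P/2 (H(P) = (20 + P)/2 = 10 + P/2)
(2324 - 30115)/(H(155) - 3680) = (2324 - 30115)/((10 + (½)*155) - 3680) = -27791/((10 + 155/2) - 3680) = -27791/(175/2 - 3680) = -27791/(-7185/2) = -27791*(-2/7185) = 55582/7185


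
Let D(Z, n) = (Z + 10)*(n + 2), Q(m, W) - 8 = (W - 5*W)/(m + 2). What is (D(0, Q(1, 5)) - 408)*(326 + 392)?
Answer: -807032/3 ≈ -2.6901e+5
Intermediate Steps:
Q(m, W) = 8 - 4*W/(2 + m) (Q(m, W) = 8 + (W - 5*W)/(m + 2) = 8 + (-4*W)/(2 + m) = 8 - 4*W/(2 + m))
D(Z, n) = (2 + n)*(10 + Z) (D(Z, n) = (10 + Z)*(2 + n) = (2 + n)*(10 + Z))
(D(0, Q(1, 5)) - 408)*(326 + 392) = ((20 + 2*0 + 10*(4*(4 - 1*5 + 2*1)/(2 + 1)) + 0*(4*(4 - 1*5 + 2*1)/(2 + 1))) - 408)*(326 + 392) = ((20 + 0 + 10*(4*(4 - 5 + 2)/3) + 0*(4*(4 - 5 + 2)/3)) - 408)*718 = ((20 + 0 + 10*(4*(1/3)*1) + 0*(4*(1/3)*1)) - 408)*718 = ((20 + 0 + 10*(4/3) + 0*(4/3)) - 408)*718 = ((20 + 0 + 40/3 + 0) - 408)*718 = (100/3 - 408)*718 = -1124/3*718 = -807032/3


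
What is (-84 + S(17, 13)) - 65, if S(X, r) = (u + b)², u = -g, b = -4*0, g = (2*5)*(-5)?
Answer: 2351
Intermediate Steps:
g = -50 (g = 10*(-5) = -50)
b = 0
u = 50 (u = -1*(-50) = 50)
S(X, r) = 2500 (S(X, r) = (50 + 0)² = 50² = 2500)
(-84 + S(17, 13)) - 65 = (-84 + 2500) - 65 = 2416 - 65 = 2351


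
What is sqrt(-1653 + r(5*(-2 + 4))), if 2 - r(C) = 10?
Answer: I*sqrt(1661) ≈ 40.755*I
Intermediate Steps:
r(C) = -8 (r(C) = 2 - 1*10 = 2 - 10 = -8)
sqrt(-1653 + r(5*(-2 + 4))) = sqrt(-1653 - 8) = sqrt(-1661) = I*sqrt(1661)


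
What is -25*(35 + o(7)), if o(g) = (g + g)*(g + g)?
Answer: -5775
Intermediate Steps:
o(g) = 4*g**2 (o(g) = (2*g)*(2*g) = 4*g**2)
-25*(35 + o(7)) = -25*(35 + 4*7**2) = -25*(35 + 4*49) = -25*(35 + 196) = -25*231 = -5775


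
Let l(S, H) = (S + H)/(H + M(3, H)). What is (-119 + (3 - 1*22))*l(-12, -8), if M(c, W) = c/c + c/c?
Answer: -460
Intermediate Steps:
M(c, W) = 2 (M(c, W) = 1 + 1 = 2)
l(S, H) = (H + S)/(2 + H) (l(S, H) = (S + H)/(H + 2) = (H + S)/(2 + H))
(-119 + (3 - 1*22))*l(-12, -8) = (-119 + (3 - 1*22))*((-8 - 12)/(2 - 8)) = (-119 + (3 - 22))*(-20/(-6)) = (-119 - 19)*(-⅙*(-20)) = -138*10/3 = -460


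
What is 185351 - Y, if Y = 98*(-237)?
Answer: 208577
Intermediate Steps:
Y = -23226
185351 - Y = 185351 - 1*(-23226) = 185351 + 23226 = 208577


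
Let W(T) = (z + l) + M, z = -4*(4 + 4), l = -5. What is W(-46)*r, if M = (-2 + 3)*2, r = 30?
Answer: -1050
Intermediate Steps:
M = 2 (M = 1*2 = 2)
z = -32 (z = -4*8 = -32)
W(T) = -35 (W(T) = (-32 - 5) + 2 = -37 + 2 = -35)
W(-46)*r = -35*30 = -1050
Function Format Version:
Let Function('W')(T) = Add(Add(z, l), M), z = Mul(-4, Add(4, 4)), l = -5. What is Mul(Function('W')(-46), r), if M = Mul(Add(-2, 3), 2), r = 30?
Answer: -1050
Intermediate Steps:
M = 2 (M = Mul(1, 2) = 2)
z = -32 (z = Mul(-4, 8) = -32)
Function('W')(T) = -35 (Function('W')(T) = Add(Add(-32, -5), 2) = Add(-37, 2) = -35)
Mul(Function('W')(-46), r) = Mul(-35, 30) = -1050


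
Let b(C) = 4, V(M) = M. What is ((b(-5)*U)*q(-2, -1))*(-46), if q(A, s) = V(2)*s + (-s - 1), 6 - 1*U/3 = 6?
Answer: 0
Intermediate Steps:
U = 0 (U = 18 - 3*6 = 18 - 18 = 0)
q(A, s) = -1 + s (q(A, s) = 2*s + (-s - 1) = 2*s + (-1 - s) = -1 + s)
((b(-5)*U)*q(-2, -1))*(-46) = ((4*0)*(-1 - 1))*(-46) = (0*(-2))*(-46) = 0*(-46) = 0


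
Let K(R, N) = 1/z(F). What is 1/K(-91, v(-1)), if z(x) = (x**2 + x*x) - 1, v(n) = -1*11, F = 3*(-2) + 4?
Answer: 7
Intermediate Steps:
F = -2 (F = -6 + 4 = -2)
v(n) = -11
z(x) = -1 + 2*x**2 (z(x) = (x**2 + x**2) - 1 = 2*x**2 - 1 = -1 + 2*x**2)
K(R, N) = 1/7 (K(R, N) = 1/(-1 + 2*(-2)**2) = 1/(-1 + 2*4) = 1/(-1 + 8) = 1/7)
1/K(-91, v(-1)) = 1/(1/7) = 7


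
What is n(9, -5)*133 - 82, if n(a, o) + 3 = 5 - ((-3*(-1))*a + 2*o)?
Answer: -2077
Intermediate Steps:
n(a, o) = 2 - 3*a - 2*o (n(a, o) = -3 + (5 - ((-3*(-1))*a + 2*o)) = -3 + (5 - (3*a + 2*o)) = -3 + (5 - (2*o + 3*a)) = -3 + (5 + (-3*a - 2*o)) = -3 + (5 - 3*a - 2*o) = 2 - 3*a - 2*o)
n(9, -5)*133 - 82 = (2 - 3*9 - 2*(-5))*133 - 82 = (2 - 27 + 10)*133 - 82 = -15*133 - 82 = -1995 - 82 = -2077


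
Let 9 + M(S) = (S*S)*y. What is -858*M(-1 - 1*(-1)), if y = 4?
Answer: 7722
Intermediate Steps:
M(S) = -9 + 4*S² (M(S) = -9 + (S*S)*4 = -9 + S²*4 = -9 + 4*S²)
-858*M(-1 - 1*(-1)) = -858*(-9 + 4*(-1 - 1*(-1))²) = -858*(-9 + 4*(-1 + 1)²) = -858*(-9 + 4*0²) = -858*(-9 + 4*0) = -858*(-9 + 0) = -858*(-9) = 7722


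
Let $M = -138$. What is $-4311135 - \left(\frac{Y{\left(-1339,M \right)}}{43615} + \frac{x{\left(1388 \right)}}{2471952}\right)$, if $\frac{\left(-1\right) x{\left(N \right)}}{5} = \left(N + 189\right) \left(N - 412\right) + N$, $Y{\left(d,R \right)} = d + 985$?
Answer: $- \frac{116200294000530823}{26953546620} \approx -4.3111 \cdot 10^{6}$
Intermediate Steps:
$Y{\left(d,R \right)} = 985 + d$
$x{\left(N \right)} = - 5 N - 5 \left(-412 + N\right) \left(189 + N\right)$ ($x{\left(N \right)} = - 5 \left(\left(N + 189\right) \left(N - 412\right) + N\right) = - 5 \left(\left(189 + N\right) \left(-412 + N\right) + N\right) = - 5 \left(\left(-412 + N\right) \left(189 + N\right) + N\right) = - 5 \left(N + \left(-412 + N\right) \left(189 + N\right)\right) = - 5 N - 5 \left(-412 + N\right) \left(189 + N\right)$)
$-4311135 - \left(\frac{Y{\left(-1339,M \right)}}{43615} + \frac{x{\left(1388 \right)}}{2471952}\right) = -4311135 - \left(\frac{985 - 1339}{43615} + \frac{389340 - 5 \cdot 1388^{2} + 1110 \cdot 1388}{2471952}\right) = -4311135 - \left(\left(-354\right) \frac{1}{43615} + \left(389340 - 9632720 + 1540680\right) \frac{1}{2471952}\right) = -4311135 - \left(- \frac{354}{43615} + \left(389340 - 9632720 + 1540680\right) \frac{1}{2471952}\right) = -4311135 - \left(- \frac{354}{43615} - \frac{1925675}{617988}\right) = -4311135 - - \frac{84207082877}{26953546620} = -4311135 + \frac{84207082877}{26953546620} = - \frac{116200294000530823}{26953546620}$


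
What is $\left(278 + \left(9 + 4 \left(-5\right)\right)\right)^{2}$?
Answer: $71289$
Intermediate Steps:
$\left(278 + \left(9 + 4 \left(-5\right)\right)\right)^{2} = \left(278 + \left(9 - 20\right)\right)^{2} = \left(278 - 11\right)^{2} = 267^{2} = 71289$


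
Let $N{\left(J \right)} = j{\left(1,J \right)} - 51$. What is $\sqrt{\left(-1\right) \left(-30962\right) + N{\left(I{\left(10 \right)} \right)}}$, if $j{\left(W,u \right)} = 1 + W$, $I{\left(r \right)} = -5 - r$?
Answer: $\sqrt{30913} \approx 175.82$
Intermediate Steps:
$N{\left(J \right)} = -49$ ($N{\left(J \right)} = \left(1 + 1\right) - 51 = 2 - 51 = -49$)
$\sqrt{\left(-1\right) \left(-30962\right) + N{\left(I{\left(10 \right)} \right)}} = \sqrt{\left(-1\right) \left(-30962\right) - 49} = \sqrt{30962 - 49} = \sqrt{30913}$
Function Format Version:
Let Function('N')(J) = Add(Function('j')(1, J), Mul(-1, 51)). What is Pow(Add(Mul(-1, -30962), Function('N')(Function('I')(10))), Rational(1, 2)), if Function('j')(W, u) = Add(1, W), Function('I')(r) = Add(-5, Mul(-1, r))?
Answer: Pow(30913, Rational(1, 2)) ≈ 175.82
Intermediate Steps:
Function('N')(J) = -49 (Function('N')(J) = Add(Add(1, 1), Mul(-1, 51)) = Add(2, -51) = -49)
Pow(Add(Mul(-1, -30962), Function('N')(Function('I')(10))), Rational(1, 2)) = Pow(Add(Mul(-1, -30962), -49), Rational(1, 2)) = Pow(Add(30962, -49), Rational(1, 2)) = Pow(30913, Rational(1, 2))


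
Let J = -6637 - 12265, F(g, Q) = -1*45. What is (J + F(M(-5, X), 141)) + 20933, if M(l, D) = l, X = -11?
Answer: 1986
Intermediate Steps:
F(g, Q) = -45
J = -18902
(J + F(M(-5, X), 141)) + 20933 = (-18902 - 45) + 20933 = -18947 + 20933 = 1986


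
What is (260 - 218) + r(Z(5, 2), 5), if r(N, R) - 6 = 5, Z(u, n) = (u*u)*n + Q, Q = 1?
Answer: 53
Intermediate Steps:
Z(u, n) = 1 + n*u**2 (Z(u, n) = (u*u)*n + 1 = u**2*n + 1 = n*u**2 + 1 = 1 + n*u**2)
r(N, R) = 11 (r(N, R) = 6 + 5 = 11)
(260 - 218) + r(Z(5, 2), 5) = (260 - 218) + 11 = 42 + 11 = 53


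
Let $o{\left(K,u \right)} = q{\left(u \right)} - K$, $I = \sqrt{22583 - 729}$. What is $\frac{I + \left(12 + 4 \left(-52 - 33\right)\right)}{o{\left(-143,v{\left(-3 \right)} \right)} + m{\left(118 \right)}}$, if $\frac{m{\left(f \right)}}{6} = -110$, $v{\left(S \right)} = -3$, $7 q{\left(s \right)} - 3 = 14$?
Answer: $\frac{1148}{1801} - \frac{49 \sqrt{446}}{3602} \approx 0.35013$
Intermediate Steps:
$q{\left(s \right)} = \frac{17}{7}$ ($q{\left(s \right)} = \frac{3}{7} + \frac{1}{7} \cdot 14 = \frac{3}{7} + 2 = \frac{17}{7}$)
$m{\left(f \right)} = -660$ ($m{\left(f \right)} = 6 \left(-110\right) = -660$)
$I = 7 \sqrt{446}$ ($I = \sqrt{21854} = 7 \sqrt{446} \approx 147.83$)
$o{\left(K,u \right)} = \frac{17}{7} - K$
$\frac{I + \left(12 + 4 \left(-52 - 33\right)\right)}{o{\left(-143,v{\left(-3 \right)} \right)} + m{\left(118 \right)}} = \frac{7 \sqrt{446} + \left(12 + 4 \left(-52 - 33\right)\right)}{\left(\frac{17}{7} - -143\right) - 660} = \frac{7 \sqrt{446} + \left(12 + 4 \left(-52 - 33\right)\right)}{\left(\frac{17}{7} + 143\right) - 660} = \frac{7 \sqrt{446} + \left(12 + 4 \left(-85\right)\right)}{\frac{1018}{7} - 660} = \frac{7 \sqrt{446} + \left(12 - 340\right)}{- \frac{3602}{7}} = \left(7 \sqrt{446} - 328\right) \left(- \frac{7}{3602}\right) = \left(-328 + 7 \sqrt{446}\right) \left(- \frac{7}{3602}\right) = \frac{1148}{1801} - \frac{49 \sqrt{446}}{3602}$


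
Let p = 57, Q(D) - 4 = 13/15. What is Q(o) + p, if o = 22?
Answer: 928/15 ≈ 61.867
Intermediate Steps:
Q(D) = 73/15 (Q(D) = 4 + 13/15 = 73/15)
Q(o) + p = 73/15 + 57 = 928/15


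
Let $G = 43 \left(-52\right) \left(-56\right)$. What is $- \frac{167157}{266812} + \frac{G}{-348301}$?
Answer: $- \frac{91630081649}{92930886412} \approx -0.986$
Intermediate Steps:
$G = 125216$ ($G = \left(-2236\right) \left(-56\right) = 125216$)
$- \frac{167157}{266812} + \frac{G}{-348301} = - \frac{167157}{266812} + \frac{125216}{-348301} = \left(-167157\right) \frac{1}{266812} + 125216 \left(- \frac{1}{348301}\right) = - \frac{167157}{266812} - \frac{125216}{348301} = - \frac{91630081649}{92930886412}$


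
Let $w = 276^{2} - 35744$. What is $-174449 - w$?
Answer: $-214881$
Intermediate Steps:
$w = 40432$ ($w = 76176 - 35744 = 40432$)
$-174449 - w = -174449 - 40432 = -214881$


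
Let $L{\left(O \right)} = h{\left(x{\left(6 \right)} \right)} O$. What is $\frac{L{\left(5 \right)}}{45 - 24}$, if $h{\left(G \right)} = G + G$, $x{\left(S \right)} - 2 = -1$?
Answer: $\frac{10}{21} \approx 0.47619$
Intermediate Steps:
$x{\left(S \right)} = 1$ ($x{\left(S \right)} = 2 - 1 = 1$)
$h{\left(G \right)} = 2 G$
$L{\left(O \right)} = 2 O$ ($L{\left(O \right)} = 2 \cdot 1 O = 2 O$)
$\frac{L{\left(5 \right)}}{45 - 24} = \frac{2 \cdot 5}{45 - 24} = \frac{1}{21} \cdot 10 = \frac{10}{21}$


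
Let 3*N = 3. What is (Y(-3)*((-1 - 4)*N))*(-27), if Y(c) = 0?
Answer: 0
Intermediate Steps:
N = 1 (N = (⅓)*3 = 1)
(Y(-3)*((-1 - 4)*N))*(-27) = (0*((-1 - 4)*1))*(-27) = (0*(-5*1))*(-27) = (0*(-5))*(-27) = 0*(-27) = 0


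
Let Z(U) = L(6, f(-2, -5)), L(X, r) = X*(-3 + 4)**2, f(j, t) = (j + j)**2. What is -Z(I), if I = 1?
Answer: -6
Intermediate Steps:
f(j, t) = 4*j**2 (f(j, t) = (2*j)**2 = 4*j**2)
L(X, r) = X (L(X, r) = X*1**2 = X*1 = X)
Z(U) = 6
-Z(I) = -1*6 = -6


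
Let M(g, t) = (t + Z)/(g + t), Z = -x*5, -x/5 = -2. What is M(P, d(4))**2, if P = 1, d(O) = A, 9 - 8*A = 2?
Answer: 17161/25 ≈ 686.44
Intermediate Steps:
x = 10 (x = -5*(-2) = 10)
A = 7/8 (A = 9/8 - 1/8*2 = 9/8 - 1/4 = 7/8 ≈ 0.87500)
Z = -50 (Z = -1*10*5 = -10*5 = -50)
d(O) = 7/8
M(g, t) = (-50 + t)/(g + t) (M(g, t) = (t - 50)/(g + t) = (-50 + t)/(g + t))
M(P, d(4))**2 = ((-50 + 7/8)/(1 + 7/8))**2 = (-393/8/(15/8))**2 = ((8/15)*(-393/8))**2 = (-131/5)**2 = 17161/25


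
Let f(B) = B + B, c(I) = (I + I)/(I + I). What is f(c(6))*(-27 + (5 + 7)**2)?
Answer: 234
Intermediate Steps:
c(I) = 1 (c(I) = (2*I)/((2*I)) = (2*I)*(1/(2*I)) = 1)
f(B) = 2*B
f(c(6))*(-27 + (5 + 7)**2) = (2*1)*(-27 + (5 + 7)**2) = 2*(-27 + 12**2) = 2*(-27 + 144) = 2*117 = 234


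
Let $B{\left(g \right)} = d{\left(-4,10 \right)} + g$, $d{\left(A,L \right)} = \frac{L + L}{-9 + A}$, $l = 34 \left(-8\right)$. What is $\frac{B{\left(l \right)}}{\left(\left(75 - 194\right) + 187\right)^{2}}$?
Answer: $- \frac{889}{15028} \approx -0.059156$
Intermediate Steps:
$l = -272$
$d{\left(A,L \right)} = \frac{2 L}{-9 + A}$
$B{\left(g \right)} = - \frac{20}{13} + g$ ($B{\left(g \right)} = 2 \cdot 10 \frac{1}{-9 - 4} + g = 2 \cdot 10 \frac{1}{-13} + g = 2 \cdot 10 \left(- \frac{1}{13}\right) + g = - \frac{20}{13} + g$)
$\frac{B{\left(l \right)}}{\left(\left(75 - 194\right) + 187\right)^{2}} = \frac{- \frac{20}{13} - 272}{\left(\left(75 - 194\right) + 187\right)^{2}} = - \frac{3556}{13 \left(\left(75 - 194\right) + 187\right)^{2}} = - \frac{3556}{13 \left(-119 + 187\right)^{2}} = - \frac{3556}{13 \cdot 68^{2}} = - \frac{3556}{13 \cdot 4624} = \left(- \frac{3556}{13}\right) \frac{1}{4624} = - \frac{889}{15028}$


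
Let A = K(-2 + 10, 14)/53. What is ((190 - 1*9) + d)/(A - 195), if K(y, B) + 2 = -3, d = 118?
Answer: -15847/10340 ≈ -1.5326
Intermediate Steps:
K(y, B) = -5 (K(y, B) = -2 - 3 = -5)
A = -5/53 ≈ -0.094340
((190 - 1*9) + d)/(A - 195) = ((190 - 1*9) + 118)/(-5/53 - 195) = ((190 - 9) + 118)/(-10340/53) = (181 + 118)*(-53/10340) = 299*(-53/10340) = -15847/10340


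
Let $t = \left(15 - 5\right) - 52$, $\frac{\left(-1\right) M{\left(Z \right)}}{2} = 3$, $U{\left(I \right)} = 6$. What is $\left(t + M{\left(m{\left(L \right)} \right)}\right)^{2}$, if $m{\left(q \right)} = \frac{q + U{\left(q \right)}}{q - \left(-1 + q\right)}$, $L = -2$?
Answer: $2304$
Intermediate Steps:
$m{\left(q \right)} = 6 + q$ ($m{\left(q \right)} = \frac{q + 6}{q - \left(-1 + q\right)} = \frac{6 + q}{1} = \left(6 + q\right) 1 = 6 + q$)
$M{\left(Z \right)} = -6$ ($M{\left(Z \right)} = \left(-2\right) 3 = -6$)
$t = -42$ ($t = 10 - 52 = -42$)
$\left(t + M{\left(m{\left(L \right)} \right)}\right)^{2} = \left(-42 - 6\right)^{2} = \left(-48\right)^{2} = 2304$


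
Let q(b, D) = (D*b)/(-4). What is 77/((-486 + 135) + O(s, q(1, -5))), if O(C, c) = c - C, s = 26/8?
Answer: -77/353 ≈ -0.21813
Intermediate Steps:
q(b, D) = -D*b/4 (q(b, D) = (D*b)*(-¼) = -D*b/4)
s = 13/4 (s = 26*(⅛) = 13/4 ≈ 3.2500)
77/((-486 + 135) + O(s, q(1, -5))) = 77/((-486 + 135) + (-¼*(-5)*1 - 1*13/4)) = 77/(-351 + (5/4 - 13/4)) = 77/(-351 - 2) = 77/(-353) = -1/353*77 = -77/353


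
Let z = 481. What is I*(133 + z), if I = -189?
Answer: -116046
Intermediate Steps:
I*(133 + z) = -189*(133 + 481) = -189*614 = -116046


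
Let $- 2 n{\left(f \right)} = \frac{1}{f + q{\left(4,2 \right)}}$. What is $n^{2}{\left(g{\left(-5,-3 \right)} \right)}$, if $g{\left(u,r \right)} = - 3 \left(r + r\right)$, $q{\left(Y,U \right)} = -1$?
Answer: $\frac{1}{1156} \approx 0.00086505$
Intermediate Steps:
$g{\left(u,r \right)} = - 6 r$ ($g{\left(u,r \right)} = - 3 \cdot 2 r = - 6 r$)
$n{\left(f \right)} = - \frac{1}{2 \left(-1 + f\right)}$ ($n{\left(f \right)} = - \frac{1}{2 \left(f - 1\right)} = - \frac{1}{2 \left(-1 + f\right)}$)
$n^{2}{\left(g{\left(-5,-3 \right)} \right)} = \left(- \frac{1}{-2 + 2 \left(\left(-6\right) \left(-3\right)\right)}\right)^{2} = \left(- \frac{1}{-2 + 2 \cdot 18}\right)^{2} = \left(- \frac{1}{-2 + 36}\right)^{2} = \left(- \frac{1}{34}\right)^{2} = \frac{1}{1156}$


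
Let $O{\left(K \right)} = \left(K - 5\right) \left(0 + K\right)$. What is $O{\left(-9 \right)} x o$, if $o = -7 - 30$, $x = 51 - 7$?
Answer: $-205128$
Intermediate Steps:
$O{\left(K \right)} = K \left(-5 + K\right)$ ($O{\left(K \right)} = \left(-5 + K\right) K = K \left(-5 + K\right)$)
$x = 44$ ($x = 51 - 7 = 44$)
$o = -37$ ($o = -7 - 30 = -37$)
$O{\left(-9 \right)} x o = - 9 \left(-5 - 9\right) 44 \left(-37\right) = \left(-9\right) \left(-14\right) 44 \left(-37\right) = 126 \cdot 44 \left(-37\right) = 5544 \left(-37\right) = -205128$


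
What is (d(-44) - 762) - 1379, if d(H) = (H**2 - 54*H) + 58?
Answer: 2229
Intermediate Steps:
d(H) = 58 + H**2 - 54*H
(d(-44) - 762) - 1379 = ((58 + (-44)**2 - 54*(-44)) - 762) - 1379 = ((58 + 1936 + 2376) - 762) - 1379 = (4370 - 762) - 1379 = 3608 - 1379 = 2229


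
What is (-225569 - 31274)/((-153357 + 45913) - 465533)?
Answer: 256843/572977 ≈ 0.44826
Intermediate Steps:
(-225569 - 31274)/((-153357 + 45913) - 465533) = -256843/(-107444 - 465533) = -256843/(-572977) = -256843*(-1/572977) = 256843/572977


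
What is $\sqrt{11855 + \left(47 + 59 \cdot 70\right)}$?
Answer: $4 \sqrt{1002} \approx 126.62$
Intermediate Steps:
$\sqrt{11855 + \left(47 + 59 \cdot 70\right)} = \sqrt{11855 + \left(47 + 4130\right)} = \sqrt{11855 + 4177} = \sqrt{16032} = 4 \sqrt{1002}$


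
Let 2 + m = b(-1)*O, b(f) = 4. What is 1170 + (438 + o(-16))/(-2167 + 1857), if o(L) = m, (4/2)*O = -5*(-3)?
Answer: 181117/155 ≈ 1168.5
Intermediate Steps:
O = 15/2 (O = (-5*(-3))/2 = (½)*15 = 15/2 ≈ 7.5000)
m = 28 (m = -2 + 4*(15/2) = -2 + 30 = 28)
o(L) = 28
1170 + (438 + o(-16))/(-2167 + 1857) = 1170 + (438 + 28)/(-2167 + 1857) = 1170 + 466/(-310) = 1170 + 466*(-1/310) = 1170 - 233/155 = 181117/155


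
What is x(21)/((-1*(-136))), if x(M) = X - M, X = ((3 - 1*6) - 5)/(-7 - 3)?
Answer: -101/680 ≈ -0.14853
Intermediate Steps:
X = 4/5 (X = ((3 - 6) - 5)/(-10) = (-3 - 5)*(-1/10) = -8*(-1/10) = 4/5 ≈ 0.80000)
x(M) = 4/5 - M
x(21)/((-1*(-136))) = (4/5 - 1*21)/((-1*(-136))) = (4/5 - 21)/136 = -101/5*1/136 = -101/680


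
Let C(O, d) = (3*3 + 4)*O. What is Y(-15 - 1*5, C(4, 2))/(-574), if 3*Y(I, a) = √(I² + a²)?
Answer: -2*√194/861 ≈ -0.032354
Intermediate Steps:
C(O, d) = 13*O (C(O, d) = (9 + 4)*O = 13*O)
Y(I, a) = √(I² + a²)/3
Y(-15 - 1*5, C(4, 2))/(-574) = (√((-15 - 1*5)² + (13*4)²)/3)/(-574) = (√((-15 - 5)² + 52²)/3)*(-1/574) = (√((-20)² + 2704)/3)*(-1/574) = (√(400 + 2704)/3)*(-1/574) = (√3104/3)*(-1/574) = ((4*√194)/3)*(-1/574) = (4*√194/3)*(-1/574) = -2*√194/861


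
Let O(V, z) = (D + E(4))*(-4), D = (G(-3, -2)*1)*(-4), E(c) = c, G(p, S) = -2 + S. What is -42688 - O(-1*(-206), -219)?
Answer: -42608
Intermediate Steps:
D = 16 (D = ((-2 - 2)*1)*(-4) = -4*1*(-4) = -4*(-4) = 16)
O(V, z) = -80 (O(V, z) = (16 + 4)*(-4) = 20*(-4) = -80)
-42688 - O(-1*(-206), -219) = -42688 - 1*(-80) = -42688 + 80 = -42608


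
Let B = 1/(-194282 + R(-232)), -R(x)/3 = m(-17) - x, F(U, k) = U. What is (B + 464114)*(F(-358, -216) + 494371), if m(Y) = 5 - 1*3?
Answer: 44705609694904275/194984 ≈ 2.2928e+11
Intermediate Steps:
m(Y) = 2 (m(Y) = 5 - 3 = 2)
R(x) = -6 + 3*x (R(x) = -3*(2 - x) = -6 + 3*x)
B = -1/194984 (B = 1/(-194282 + (-6 + 3*(-232))) = 1/(-194282 + (-6 - 696)) = 1/(-194282 - 702) = 1/(-194984) = -1/194984 ≈ -5.1286e-6)
(B + 464114)*(F(-358, -216) + 494371) = (-1/194984 + 464114)*(-358 + 494371) = (90494804175/194984)*494013 = 44705609694904275/194984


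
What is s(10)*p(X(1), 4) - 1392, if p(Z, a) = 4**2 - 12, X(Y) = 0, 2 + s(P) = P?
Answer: -1360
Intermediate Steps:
s(P) = -2 + P
p(Z, a) = 4 (p(Z, a) = 16 - 12 = 4)
s(10)*p(X(1), 4) - 1392 = (-2 + 10)*4 - 1392 = 8*4 - 1392 = 32 - 1392 = -1360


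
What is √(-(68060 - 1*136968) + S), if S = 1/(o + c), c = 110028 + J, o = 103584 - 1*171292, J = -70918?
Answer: √56356104851834/28598 ≈ 262.50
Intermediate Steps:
o = -67708 (o = 103584 - 171292 = -67708)
c = 39110 (c = 110028 - 70918 = 39110)
S = -1/28598 (S = 1/(-67708 + 39110) = 1/(-28598) = -1/28598 ≈ -3.4967e-5)
√(-(68060 - 1*136968) + S) = √(-(68060 - 1*136968) - 1/28598) = √(-(68060 - 136968) - 1/28598) = √(-1*(-68908) - 1/28598) = √(68908 - 1/28598) = √(1970630983/28598) = √56356104851834/28598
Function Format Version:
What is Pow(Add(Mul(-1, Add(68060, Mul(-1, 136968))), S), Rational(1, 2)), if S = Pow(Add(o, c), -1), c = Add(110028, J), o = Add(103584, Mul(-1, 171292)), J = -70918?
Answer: Mul(Rational(1, 28598), Pow(56356104851834, Rational(1, 2))) ≈ 262.50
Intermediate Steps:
o = -67708 (o = Add(103584, -171292) = -67708)
c = 39110 (c = Add(110028, -70918) = 39110)
S = Rational(-1, 28598) (S = Pow(Add(-67708, 39110), -1) = Pow(-28598, -1) = Rational(-1, 28598) ≈ -3.4967e-5)
Pow(Add(Mul(-1, Add(68060, Mul(-1, 136968))), S), Rational(1, 2)) = Pow(Add(Mul(-1, Add(68060, Mul(-1, 136968))), Rational(-1, 28598)), Rational(1, 2)) = Pow(Add(Mul(-1, Add(68060, -136968)), Rational(-1, 28598)), Rational(1, 2)) = Pow(Add(Mul(-1, -68908), Rational(-1, 28598)), Rational(1, 2)) = Pow(Add(68908, Rational(-1, 28598)), Rational(1, 2)) = Pow(Rational(1970630983, 28598), Rational(1, 2)) = Mul(Rational(1, 28598), Pow(56356104851834, Rational(1, 2)))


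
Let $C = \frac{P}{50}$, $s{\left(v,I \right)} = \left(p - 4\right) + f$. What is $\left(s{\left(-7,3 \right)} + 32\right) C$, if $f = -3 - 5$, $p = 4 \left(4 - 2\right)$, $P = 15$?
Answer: $\frac{42}{5} \approx 8.4$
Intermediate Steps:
$p = 8$ ($p = 4 \cdot 2 = 8$)
$f = -8$
$s{\left(v,I \right)} = -4$ ($s{\left(v,I \right)} = \left(8 - 4\right) - 8 = 4 - 8 = -4$)
$C = \frac{3}{10}$ ($C = \frac{15}{50} = 15 \cdot \frac{1}{50} = \frac{3}{10} \approx 0.3$)
$\left(s{\left(-7,3 \right)} + 32\right) C = \left(-4 + 32\right) \frac{3}{10} = 28 \cdot \frac{3}{10} = \frac{42}{5}$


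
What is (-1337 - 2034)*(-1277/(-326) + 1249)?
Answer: -1376888321/326 ≈ -4.2236e+6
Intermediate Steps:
(-1337 - 2034)*(-1277/(-326) + 1249) = -3371*(-1277*(-1/326) + 1249) = -3371*(1277/326 + 1249) = -3371*408451/326 = -1376888321/326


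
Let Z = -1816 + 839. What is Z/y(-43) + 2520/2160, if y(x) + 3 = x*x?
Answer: 1765/2769 ≈ 0.63741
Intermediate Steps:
Z = -977
y(x) = -3 + x**2 (y(x) = -3 + x*x = -3 + x**2)
Z/y(-43) + 2520/2160 = -977/(-3 + (-43)**2) + 2520/2160 = -977/(-3 + 1849) + 2520*(1/2160) = -977/1846 + 7/6 = 1765/2769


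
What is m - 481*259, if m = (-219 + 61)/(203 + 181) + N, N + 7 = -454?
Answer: -24007759/192 ≈ -1.2504e+5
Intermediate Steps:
N = -461 (N = -7 - 454 = -461)
m = -88591/192 (m = (-219 + 61)/(203 + 181) - 461 = -158/384 - 461 = -158*1/384 - 461 = -79/192 - 461 = -88591/192 ≈ -461.41)
m - 481*259 = -88591/192 - 481*259 = -88591/192 - 124579 = -24007759/192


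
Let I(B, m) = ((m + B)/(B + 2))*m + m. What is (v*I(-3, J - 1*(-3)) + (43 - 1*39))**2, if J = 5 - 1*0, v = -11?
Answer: 126736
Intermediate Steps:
J = 5 (J = 5 + 0 = 5)
I(B, m) = m + m*(B + m)/(2 + B) (I(B, m) = ((B + m)/(2 + B))*m + m = m*(B + m)/(2 + B) + m = m + m*(B + m)/(2 + B))
(v*I(-3, J - 1*(-3)) + (43 - 1*39))**2 = (-11*(5 - 1*(-3))*(2 + (5 - 1*(-3)) + 2*(-3))/(2 - 3) + (43 - 1*39))**2 = (-11*(5 + 3)*(2 + (5 + 3) - 6)/(-1) + (43 - 39))**2 = (-88*(-1)*(2 + 8 - 6) + 4)**2 = (-88*(-1)*4 + 4)**2 = (-11*(-32) + 4)**2 = (352 + 4)**2 = 356**2 = 126736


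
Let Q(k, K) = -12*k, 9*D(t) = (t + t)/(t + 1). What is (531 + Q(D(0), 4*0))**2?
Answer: 281961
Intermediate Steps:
D(t) = 2*t/(9*(1 + t)) (D(t) = ((t + t)/(t + 1))/9 = ((2*t)/(1 + t))/9 = (2*t/(1 + t))/9 = 2*t/(9*(1 + t)))
(531 + Q(D(0), 4*0))**2 = (531 - 8*0/(3*(1 + 0)))**2 = (531 - 8*0/(3*1))**2 = (531 - 8*0/3)**2 = (531 - 12*0)**2 = (531 + 0)**2 = 531**2 = 281961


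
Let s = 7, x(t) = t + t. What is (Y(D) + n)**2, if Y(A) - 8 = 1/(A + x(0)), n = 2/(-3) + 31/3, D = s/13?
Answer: 168100/441 ≈ 381.18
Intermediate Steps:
x(t) = 2*t
D = 7/13 ≈ 0.53846
n = 29/3 (n = 2*(-1/3) + 31*(1/3) = -2/3 + 31/3 = 29/3 ≈ 9.6667)
Y(A) = 8 + 1/A (Y(A) = 8 + 1/(A + 2*0) = 8 + 1/(A + 0) = 8 + 1/A)
(Y(D) + n)**2 = ((8 + 1/(7/13)) + 29/3)**2 = ((8 + 13/7) + 29/3)**2 = (69/7 + 29/3)**2 = (410/21)**2 = 168100/441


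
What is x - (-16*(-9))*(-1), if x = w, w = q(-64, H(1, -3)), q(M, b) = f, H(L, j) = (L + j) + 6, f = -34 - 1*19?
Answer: 91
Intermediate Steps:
f = -53 (f = -34 - 19 = -53)
H(L, j) = 6 + L + j
q(M, b) = -53
w = -53
x = -53
x - (-16*(-9))*(-1) = -53 - (-16*(-9))*(-1) = -53 - 144*(-1) = -53 - 1*(-144) = -53 + 144 = 91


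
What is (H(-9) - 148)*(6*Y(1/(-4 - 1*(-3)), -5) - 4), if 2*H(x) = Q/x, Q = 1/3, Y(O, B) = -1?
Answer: 39965/27 ≈ 1480.2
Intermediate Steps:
Q = 1/3 ≈ 0.33333
H(x) = 1/(6*x) (H(x) = (1/(3*x))/2 = 1/(6*x))
(H(-9) - 148)*(6*Y(1/(-4 - 1*(-3)), -5) - 4) = ((1/6)/(-9) - 148)*(6*(-1) - 4) = ((1/6)*(-1/9) - 148)*(-6 - 4) = (-1/54 - 148)*(-10) = -7993/54*(-10) = 39965/27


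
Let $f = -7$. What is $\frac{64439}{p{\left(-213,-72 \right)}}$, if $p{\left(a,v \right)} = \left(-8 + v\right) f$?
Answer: $\frac{64439}{560} \approx 115.07$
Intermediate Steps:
$p{\left(a,v \right)} = 56 - 7 v$ ($p{\left(a,v \right)} = \left(-8 + v\right) \left(-7\right) = 56 - 7 v$)
$\frac{64439}{p{\left(-213,-72 \right)}} = \frac{64439}{56 - -504} = \frac{64439}{56 + 504} = \frac{64439}{560}$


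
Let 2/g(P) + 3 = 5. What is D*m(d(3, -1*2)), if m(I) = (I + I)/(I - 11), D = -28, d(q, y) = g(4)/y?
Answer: -56/23 ≈ -2.4348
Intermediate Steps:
g(P) = 1 (g(P) = 2/(-3 + 5) = 2/2 = 2*(½) = 1)
d(q, y) = 1/y
m(I) = 2*I/(-11 + I) (m(I) = (2*I)/(-11 + I) = 2*I/(-11 + I))
D*m(d(3, -1*2)) = -56/(((-1*2))*(-11 + 1/(-1*2))) = -56/((-2)*(-11 + 1/(-2))) = -56*(-1)/(2*(-11 - ½)) = -56*(-1)/(2*(-23/2)) = -56*(-1)*(-2)/(2*23) = -28*2/23 = -56/23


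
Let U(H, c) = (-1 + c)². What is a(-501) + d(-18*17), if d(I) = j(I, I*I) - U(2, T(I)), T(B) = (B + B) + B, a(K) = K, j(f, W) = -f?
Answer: -844756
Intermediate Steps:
T(B) = 3*B (T(B) = 2*B + B = 3*B)
d(I) = -I - (-1 + 3*I)²
a(-501) + d(-18*17) = -501 + (-(-18)*17 - (-1 + 3*(-18*17))²) = -501 + (-1*(-306) - (-1 + 3*(-306))²) = -501 + (306 - (-1 - 918)²) = -501 + (306 - 1*(-919)²) = -501 + (306 - 1*844561) = -501 + (306 - 844561) = -501 - 844255 = -844756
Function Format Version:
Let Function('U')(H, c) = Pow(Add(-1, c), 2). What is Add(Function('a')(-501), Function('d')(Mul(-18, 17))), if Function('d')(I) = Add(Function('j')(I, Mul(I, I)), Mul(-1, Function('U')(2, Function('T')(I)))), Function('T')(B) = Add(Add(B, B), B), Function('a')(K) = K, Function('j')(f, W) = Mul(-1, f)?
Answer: -844756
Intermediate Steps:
Function('T')(B) = Mul(3, B) (Function('T')(B) = Add(Mul(2, B), B) = Mul(3, B))
Function('d')(I) = Add(Mul(-1, I), Mul(-1, Pow(Add(-1, Mul(3, I)), 2)))
Add(Function('a')(-501), Function('d')(Mul(-18, 17))) = Add(-501, Add(Mul(-1, Mul(-18, 17)), Mul(-1, Pow(Add(-1, Mul(3, Mul(-18, 17))), 2)))) = Add(-501, Add(Mul(-1, -306), Mul(-1, Pow(Add(-1, Mul(3, -306)), 2)))) = Add(-501, Add(306, Mul(-1, Pow(Add(-1, -918), 2)))) = Add(-501, Add(306, Mul(-1, Pow(-919, 2)))) = Add(-501, Add(306, Mul(-1, 844561))) = Add(-501, Add(306, -844561)) = Add(-501, -844255) = -844756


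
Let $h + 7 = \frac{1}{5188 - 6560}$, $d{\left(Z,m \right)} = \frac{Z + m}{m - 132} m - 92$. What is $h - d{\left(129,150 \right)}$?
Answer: $- \frac{3073281}{1372} \approx -2240.0$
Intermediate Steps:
$d{\left(Z,m \right)} = -92 + \frac{m \left(Z + m\right)}{-132 + m}$ ($d{\left(Z,m \right)} = \frac{Z + m}{-132 + m} m - 92 = \frac{m \left(Z + m\right)}{-132 + m} - 92 = -92 + \frac{m \left(Z + m\right)}{-132 + m}$)
$h = - \frac{9605}{1372}$ ($h = -7 + \frac{1}{5188 - 6560} = -7 + \frac{1}{-1372} = -7 - \frac{1}{1372} = - \frac{9605}{1372} \approx -7.0007$)
$h - d{\left(129,150 \right)} = - \frac{9605}{1372} - \frac{12144 + 150^{2} - 13800 + 129 \cdot 150}{-132 + 150} = - \frac{9605}{1372} - \frac{12144 + 22500 - 13800 + 19350}{18} = - \frac{9605}{1372} - \frac{1}{18} \cdot 40194 = - \frac{9605}{1372} - 2233 = - \frac{3073281}{1372}$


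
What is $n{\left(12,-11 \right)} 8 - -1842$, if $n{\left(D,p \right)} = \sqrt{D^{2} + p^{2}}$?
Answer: $1842 + 8 \sqrt{265} \approx 1972.2$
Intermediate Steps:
$n{\left(12,-11 \right)} 8 - -1842 = \sqrt{12^{2} + \left(-11\right)^{2}} \cdot 8 - -1842 = \sqrt{144 + 121} \cdot 8 + 1842 = \sqrt{265} \cdot 8 + 1842 = 8 \sqrt{265} + 1842 = 1842 + 8 \sqrt{265}$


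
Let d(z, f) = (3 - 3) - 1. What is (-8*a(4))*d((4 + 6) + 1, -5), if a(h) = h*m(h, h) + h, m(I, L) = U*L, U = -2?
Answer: -224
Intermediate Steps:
m(I, L) = -2*L
d(z, f) = -1 (d(z, f) = 0 - 1 = -1)
a(h) = h - 2*h² (a(h) = h*(-2*h) + h = -2*h² + h = h - 2*h²)
(-8*a(4))*d((4 + 6) + 1, -5) = -32*(1 - 2*4)*(-1) = -32*(1 - 8)*(-1) = -32*(-7)*(-1) = -8*(-28)*(-1) = 224*(-1) = -224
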